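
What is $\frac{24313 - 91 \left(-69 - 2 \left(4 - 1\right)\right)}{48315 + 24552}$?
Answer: $\frac{31138}{72867} \approx 0.42733$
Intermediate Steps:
$\frac{24313 - 91 \left(-69 - 2 \left(4 - 1\right)\right)}{48315 + 24552} = \frac{24313 - 91 \left(-69 - 6\right)}{72867} = \left(24313 - 91 \left(-69 - 6\right)\right) \frac{1}{72867} = \left(24313 - -6825\right) \frac{1}{72867} = \left(24313 + 6825\right) \frac{1}{72867} = 31138 \cdot \frac{1}{72867} = \frac{31138}{72867}$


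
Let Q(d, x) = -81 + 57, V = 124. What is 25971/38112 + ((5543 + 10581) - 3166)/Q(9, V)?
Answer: -20551333/38112 ≈ -539.24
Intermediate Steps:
Q(d, x) = -24
25971/38112 + ((5543 + 10581) - 3166)/Q(9, V) = 25971/38112 + ((5543 + 10581) - 3166)/(-24) = 25971*(1/38112) + (16124 - 3166)*(-1/24) = 8657/12704 + 12958*(-1/24) = 8657/12704 - 6479/12 = -20551333/38112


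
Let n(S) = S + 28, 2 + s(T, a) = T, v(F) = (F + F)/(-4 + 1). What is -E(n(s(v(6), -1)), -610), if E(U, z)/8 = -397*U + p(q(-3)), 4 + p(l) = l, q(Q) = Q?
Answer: 69928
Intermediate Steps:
v(F) = -2*F/3 (v(F) = (2*F)/(-3) = (2*F)*(-⅓) = -2*F/3)
p(l) = -4 + l
s(T, a) = -2 + T
n(S) = 28 + S
E(U, z) = -56 - 3176*U (E(U, z) = 8*(-397*U + (-4 - 3)) = 8*(-397*U - 7) = 8*(-7 - 397*U) = -56 - 3176*U)
-E(n(s(v(6), -1)), -610) = -(-56 - 3176*(28 + (-2 - ⅔*6))) = -(-56 - 3176*(28 + (-2 - 4))) = -(-56 - 3176*(28 - 6)) = -(-56 - 3176*22) = -(-56 - 69872) = -1*(-69928) = 69928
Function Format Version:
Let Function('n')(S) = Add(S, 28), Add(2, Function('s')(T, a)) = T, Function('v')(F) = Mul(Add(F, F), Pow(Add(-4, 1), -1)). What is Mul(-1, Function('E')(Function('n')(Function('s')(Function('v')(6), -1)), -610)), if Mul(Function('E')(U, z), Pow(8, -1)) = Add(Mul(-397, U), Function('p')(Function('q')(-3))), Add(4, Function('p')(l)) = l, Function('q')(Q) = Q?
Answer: 69928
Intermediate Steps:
Function('v')(F) = Mul(Rational(-2, 3), F) (Function('v')(F) = Mul(Mul(2, F), Pow(-3, -1)) = Mul(Mul(2, F), Rational(-1, 3)) = Mul(Rational(-2, 3), F))
Function('p')(l) = Add(-4, l)
Function('s')(T, a) = Add(-2, T)
Function('n')(S) = Add(28, S)
Function('E')(U, z) = Add(-56, Mul(-3176, U)) (Function('E')(U, z) = Mul(8, Add(Mul(-397, U), Add(-4, -3))) = Mul(8, Add(Mul(-397, U), -7)) = Mul(8, Add(-7, Mul(-397, U))) = Add(-56, Mul(-3176, U)))
Mul(-1, Function('E')(Function('n')(Function('s')(Function('v')(6), -1)), -610)) = Mul(-1, Add(-56, Mul(-3176, Add(28, Add(-2, Mul(Rational(-2, 3), 6)))))) = Mul(-1, Add(-56, Mul(-3176, Add(28, Add(-2, -4))))) = Mul(-1, Add(-56, Mul(-3176, Add(28, -6)))) = Mul(-1, Add(-56, Mul(-3176, 22))) = Mul(-1, Add(-56, -69872)) = Mul(-1, -69928) = 69928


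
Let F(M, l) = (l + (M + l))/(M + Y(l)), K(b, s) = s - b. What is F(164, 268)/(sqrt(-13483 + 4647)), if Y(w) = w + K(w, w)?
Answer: -175*I/10152 ≈ -0.017238*I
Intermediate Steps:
Y(w) = w (Y(w) = w + (w - w) = w + 0 = w)
F(M, l) = (M + 2*l)/(M + l) (F(M, l) = (l + (M + l))/(M + l) = (M + 2*l)/(M + l))
F(164, 268)/(sqrt(-13483 + 4647)) = ((164 + 2*268)/(164 + 268))/(sqrt(-13483 + 4647)) = ((164 + 536)/432)/(sqrt(-8836)) = ((1/432)*700)/((94*I)) = 175*(-I/94)/108 = -175*I/10152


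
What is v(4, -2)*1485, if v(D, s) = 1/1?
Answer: 1485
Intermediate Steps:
v(D, s) = 1
v(4, -2)*1485 = 1*1485 = 1485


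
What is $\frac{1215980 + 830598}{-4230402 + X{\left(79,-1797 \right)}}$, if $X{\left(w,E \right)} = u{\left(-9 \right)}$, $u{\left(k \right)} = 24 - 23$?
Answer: $- \frac{2046578}{4230401} \approx -0.48378$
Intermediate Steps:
$u{\left(k \right)} = 1$
$X{\left(w,E \right)} = 1$
$\frac{1215980 + 830598}{-4230402 + X{\left(79,-1797 \right)}} = \frac{1215980 + 830598}{-4230402 + 1} = \frac{2046578}{-4230401} = 2046578 \left(- \frac{1}{4230401}\right) = - \frac{2046578}{4230401}$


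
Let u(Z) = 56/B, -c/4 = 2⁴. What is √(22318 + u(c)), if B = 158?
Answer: 5*√5571554/79 ≈ 149.39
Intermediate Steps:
c = -64 (c = -4*2⁴ = -4*16 = -64)
u(Z) = 28/79 (u(Z) = 56/158 = 56*(1/158) = 28/79)
√(22318 + u(c)) = √(22318 + 28/79) = √(1763150/79) = 5*√5571554/79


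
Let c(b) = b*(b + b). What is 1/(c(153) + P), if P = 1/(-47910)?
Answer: 47910/2243050379 ≈ 2.1359e-5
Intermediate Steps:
c(b) = 2*b**2 (c(b) = b*(2*b) = 2*b**2)
P = -1/47910 ≈ -2.0872e-5
1/(c(153) + P) = 1/(2*153**2 - 1/47910) = 1/(2*23409 - 1/47910) = 1/(46818 - 1/47910) = 1/(2243050379/47910) = 47910/2243050379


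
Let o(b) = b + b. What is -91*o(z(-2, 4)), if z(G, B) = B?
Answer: -728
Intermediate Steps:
o(b) = 2*b
-91*o(z(-2, 4)) = -182*4 = -91*8 = -728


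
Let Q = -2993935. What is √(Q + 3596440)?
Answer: 3*√66945 ≈ 776.21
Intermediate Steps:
√(Q + 3596440) = √(-2993935 + 3596440) = √602505 = 3*√66945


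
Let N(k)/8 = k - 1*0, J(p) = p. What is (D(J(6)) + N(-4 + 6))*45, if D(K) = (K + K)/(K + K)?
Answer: 765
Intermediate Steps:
N(k) = 8*k (N(k) = 8*(k - 1*0) = 8*(k + 0) = 8*k)
D(K) = 1 (D(K) = (2*K)/((2*K)) = (2*K)*(1/(2*K)) = 1)
(D(J(6)) + N(-4 + 6))*45 = (1 + 8*(-4 + 6))*45 = (1 + 8*2)*45 = (1 + 16)*45 = 17*45 = 765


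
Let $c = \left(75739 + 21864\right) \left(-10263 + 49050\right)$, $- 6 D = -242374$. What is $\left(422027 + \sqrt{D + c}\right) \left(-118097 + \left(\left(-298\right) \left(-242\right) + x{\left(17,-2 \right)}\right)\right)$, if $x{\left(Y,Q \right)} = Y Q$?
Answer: $-19419572405 - \frac{46015 \sqrt{34071911610}}{3} \approx -2.2251 \cdot 10^{10}$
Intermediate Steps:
$D = \frac{121187}{3}$ ($D = \left(- \frac{1}{6}\right) \left(-242374\right) = \frac{121187}{3} \approx 40396.0$)
$c = 3785727561$ ($c = 97603 \cdot 38787 = 3785727561$)
$x{\left(Y,Q \right)} = Q Y$
$\left(422027 + \sqrt{D + c}\right) \left(-118097 + \left(\left(-298\right) \left(-242\right) + x{\left(17,-2 \right)}\right)\right) = \left(422027 + \sqrt{\frac{121187}{3} + 3785727561}\right) \left(-118097 - -72082\right) = \left(422027 + \sqrt{\frac{11357303870}{3}}\right) \left(-118097 + \left(72116 - 34\right)\right) = \left(422027 + \frac{\sqrt{34071911610}}{3}\right) \left(-118097 + 72082\right) = \left(422027 + \frac{\sqrt{34071911610}}{3}\right) \left(-46015\right) = -19419572405 - \frac{46015 \sqrt{34071911610}}{3}$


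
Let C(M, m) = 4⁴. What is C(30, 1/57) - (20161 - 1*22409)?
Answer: 2504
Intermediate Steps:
C(M, m) = 256
C(30, 1/57) - (20161 - 1*22409) = 256 - (20161 - 1*22409) = 256 - (20161 - 22409) = 256 - 1*(-2248) = 256 + 2248 = 2504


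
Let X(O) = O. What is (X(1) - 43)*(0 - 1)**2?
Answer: -42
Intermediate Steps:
(X(1) - 43)*(0 - 1)**2 = (1 - 43)*(0 - 1)**2 = -42*(-1)**2 = -42*1 = -42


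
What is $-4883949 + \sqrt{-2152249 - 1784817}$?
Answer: $-4883949 + 19 i \sqrt{10906} \approx -4.884 \cdot 10^{6} + 1984.2 i$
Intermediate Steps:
$-4883949 + \sqrt{-2152249 - 1784817} = -4883949 + \sqrt{-3937066} = -4883949 + 19 i \sqrt{10906}$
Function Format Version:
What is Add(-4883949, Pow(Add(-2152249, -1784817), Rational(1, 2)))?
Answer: Add(-4883949, Mul(19, I, Pow(10906, Rational(1, 2)))) ≈ Add(-4.8840e+6, Mul(1984.2, I))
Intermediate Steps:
Add(-4883949, Pow(Add(-2152249, -1784817), Rational(1, 2))) = Add(-4883949, Pow(-3937066, Rational(1, 2))) = Add(-4883949, Mul(19, I, Pow(10906, Rational(1, 2))))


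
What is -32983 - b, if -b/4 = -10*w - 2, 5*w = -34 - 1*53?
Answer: -32295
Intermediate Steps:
w = -87/5 (w = (-34 - 1*53)/5 = (-34 - 53)/5 = (1/5)*(-87) = -87/5 ≈ -17.400)
b = -688 (b = -4*(-10*(-87/5) - 2) = -4*(174 - 2) = -4*172 = -688)
-32983 - b = -32983 - 1*(-688) = -32983 + 688 = -32295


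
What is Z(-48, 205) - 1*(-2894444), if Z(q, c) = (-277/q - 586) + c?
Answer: 138915301/48 ≈ 2.8941e+6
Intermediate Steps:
Z(q, c) = -586 + c - 277/q (Z(q, c) = (-586 - 277/q) + c = -586 + c - 277/q)
Z(-48, 205) - 1*(-2894444) = (-586 + 205 - 277/(-48)) - 1*(-2894444) = (-586 + 205 - 277*(-1/48)) + 2894444 = (-586 + 205 + 277/48) + 2894444 = -18011/48 + 2894444 = 138915301/48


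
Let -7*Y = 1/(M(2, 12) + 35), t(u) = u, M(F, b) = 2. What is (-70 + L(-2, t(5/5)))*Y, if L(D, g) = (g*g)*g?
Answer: 69/259 ≈ 0.26641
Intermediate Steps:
L(D, g) = g³ (L(D, g) = g²*g = g³)
Y = -1/259 (Y = -1/(7*(2 + 35)) = -⅐/37 = -⅐*1/37 = -1/259 ≈ -0.0038610)
(-70 + L(-2, t(5/5)))*Y = (-70 + (5/5)³)*(-1/259) = (-70 + (5*(⅕))³)*(-1/259) = (-70 + 1³)*(-1/259) = (-70 + 1)*(-1/259) = -69*(-1/259) = 69/259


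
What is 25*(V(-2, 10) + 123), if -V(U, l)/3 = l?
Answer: 2325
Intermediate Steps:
V(U, l) = -3*l
25*(V(-2, 10) + 123) = 25*(-3*10 + 123) = 25*(-30 + 123) = 25*93 = 2325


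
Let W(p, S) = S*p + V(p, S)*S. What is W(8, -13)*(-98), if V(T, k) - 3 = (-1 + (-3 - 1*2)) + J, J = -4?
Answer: 1274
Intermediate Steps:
V(T, k) = -7 (V(T, k) = 3 + ((-1 + (-3 - 1*2)) - 4) = 3 + ((-1 + (-3 - 2)) - 4) = 3 + ((-1 - 5) - 4) = 3 + (-6 - 4) = 3 - 10 = -7)
W(p, S) = -7*S + S*p (W(p, S) = S*p - 7*S = -7*S + S*p)
W(8, -13)*(-98) = -13*(-7 + 8)*(-98) = -13*1*(-98) = -13*(-98) = 1274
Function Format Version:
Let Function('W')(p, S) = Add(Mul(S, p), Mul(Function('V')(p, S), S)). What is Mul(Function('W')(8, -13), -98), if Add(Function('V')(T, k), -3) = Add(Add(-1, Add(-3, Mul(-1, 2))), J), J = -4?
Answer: 1274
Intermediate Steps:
Function('V')(T, k) = -7 (Function('V')(T, k) = Add(3, Add(Add(-1, Add(-3, Mul(-1, 2))), -4)) = Add(3, Add(Add(-1, Add(-3, -2)), -4)) = Add(3, Add(Add(-1, -5), -4)) = Add(3, Add(-6, -4)) = Add(3, -10) = -7)
Function('W')(p, S) = Add(Mul(-7, S), Mul(S, p)) (Function('W')(p, S) = Add(Mul(S, p), Mul(-7, S)) = Add(Mul(-7, S), Mul(S, p)))
Mul(Function('W')(8, -13), -98) = Mul(Mul(-13, Add(-7, 8)), -98) = Mul(Mul(-13, 1), -98) = Mul(-13, -98) = 1274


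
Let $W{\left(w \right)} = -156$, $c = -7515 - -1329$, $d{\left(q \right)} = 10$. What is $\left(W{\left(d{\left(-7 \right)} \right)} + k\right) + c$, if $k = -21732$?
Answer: $-28074$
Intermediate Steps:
$c = -6186$ ($c = -7515 + 1329 = -6186$)
$\left(W{\left(d{\left(-7 \right)} \right)} + k\right) + c = \left(-156 - 21732\right) - 6186 = -21888 - 6186 = -28074$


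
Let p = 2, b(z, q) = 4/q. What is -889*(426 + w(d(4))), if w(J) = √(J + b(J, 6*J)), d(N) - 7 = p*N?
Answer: -378714 - 889*√3385/15 ≈ -3.8216e+5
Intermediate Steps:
d(N) = 7 + 2*N
w(J) = √(J + 2/(3*J)) (w(J) = √(J + 4/((6*J))) = √(J + 4*(1/(6*J))) = √(J + 2/(3*J)))
-889*(426 + w(d(4))) = -889*(426 + √(6/(7 + 2*4) + 9*(7 + 2*4))/3) = -889*(426 + √(6/(7 + 8) + 9*(7 + 8))/3) = -889*(426 + √(6/15 + 9*15)/3) = -889*(426 + √(6*(1/15) + 135)/3) = -889*(426 + √(⅖ + 135)/3) = -889*(426 + √(677/5)/3) = -889*(426 + (√3385/5)/3) = -889*(426 + √3385/15) = -378714 - 889*√3385/15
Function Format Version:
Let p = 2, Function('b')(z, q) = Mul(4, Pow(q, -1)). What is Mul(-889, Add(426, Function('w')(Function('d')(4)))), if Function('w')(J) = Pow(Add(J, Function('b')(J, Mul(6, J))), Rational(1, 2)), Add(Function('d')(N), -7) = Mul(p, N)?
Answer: Add(-378714, Mul(Rational(-889, 15), Pow(3385, Rational(1, 2)))) ≈ -3.8216e+5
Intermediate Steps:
Function('d')(N) = Add(7, Mul(2, N))
Function('w')(J) = Pow(Add(J, Mul(Rational(2, 3), Pow(J, -1))), Rational(1, 2)) (Function('w')(J) = Pow(Add(J, Mul(4, Pow(Mul(6, J), -1))), Rational(1, 2)) = Pow(Add(J, Mul(4, Mul(Rational(1, 6), Pow(J, -1)))), Rational(1, 2)) = Pow(Add(J, Mul(Rational(2, 3), Pow(J, -1))), Rational(1, 2)))
Mul(-889, Add(426, Function('w')(Function('d')(4)))) = Mul(-889, Add(426, Mul(Rational(1, 3), Pow(Add(Mul(6, Pow(Add(7, Mul(2, 4)), -1)), Mul(9, Add(7, Mul(2, 4)))), Rational(1, 2))))) = Mul(-889, Add(426, Mul(Rational(1, 3), Pow(Add(Mul(6, Pow(Add(7, 8), -1)), Mul(9, Add(7, 8))), Rational(1, 2))))) = Mul(-889, Add(426, Mul(Rational(1, 3), Pow(Add(Mul(6, Pow(15, -1)), Mul(9, 15)), Rational(1, 2))))) = Mul(-889, Add(426, Mul(Rational(1, 3), Pow(Add(Mul(6, Rational(1, 15)), 135), Rational(1, 2))))) = Mul(-889, Add(426, Mul(Rational(1, 3), Pow(Add(Rational(2, 5), 135), Rational(1, 2))))) = Mul(-889, Add(426, Mul(Rational(1, 3), Pow(Rational(677, 5), Rational(1, 2))))) = Mul(-889, Add(426, Mul(Rational(1, 3), Mul(Rational(1, 5), Pow(3385, Rational(1, 2)))))) = Mul(-889, Add(426, Mul(Rational(1, 15), Pow(3385, Rational(1, 2))))) = Add(-378714, Mul(Rational(-889, 15), Pow(3385, Rational(1, 2))))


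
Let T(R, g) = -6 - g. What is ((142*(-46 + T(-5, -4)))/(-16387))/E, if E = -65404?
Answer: -1704/267943837 ≈ -6.3595e-6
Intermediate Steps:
((142*(-46 + T(-5, -4)))/(-16387))/E = ((142*(-46 + (-6 - 1*(-4))))/(-16387))/(-65404) = ((142*(-46 + (-6 + 4)))*(-1/16387))*(-1/65404) = ((142*(-46 - 2))*(-1/16387))*(-1/65404) = ((142*(-48))*(-1/16387))*(-1/65404) = -6816*(-1/16387)*(-1/65404) = (6816/16387)*(-1/65404) = -1704/267943837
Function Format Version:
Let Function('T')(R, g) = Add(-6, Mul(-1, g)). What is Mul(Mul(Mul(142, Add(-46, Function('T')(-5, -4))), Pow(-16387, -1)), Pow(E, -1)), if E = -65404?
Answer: Rational(-1704, 267943837) ≈ -6.3595e-6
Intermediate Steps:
Mul(Mul(Mul(142, Add(-46, Function('T')(-5, -4))), Pow(-16387, -1)), Pow(E, -1)) = Mul(Mul(Mul(142, Add(-46, Add(-6, Mul(-1, -4)))), Pow(-16387, -1)), Pow(-65404, -1)) = Mul(Mul(Mul(142, Add(-46, Add(-6, 4))), Rational(-1, 16387)), Rational(-1, 65404)) = Mul(Mul(Mul(142, Add(-46, -2)), Rational(-1, 16387)), Rational(-1, 65404)) = Mul(Mul(Mul(142, -48), Rational(-1, 16387)), Rational(-1, 65404)) = Mul(Mul(-6816, Rational(-1, 16387)), Rational(-1, 65404)) = Mul(Rational(6816, 16387), Rational(-1, 65404)) = Rational(-1704, 267943837)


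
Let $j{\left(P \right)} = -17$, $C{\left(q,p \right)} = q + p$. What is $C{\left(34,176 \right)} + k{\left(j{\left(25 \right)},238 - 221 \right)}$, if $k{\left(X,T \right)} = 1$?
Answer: $211$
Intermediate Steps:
$C{\left(q,p \right)} = p + q$
$C{\left(34,176 \right)} + k{\left(j{\left(25 \right)},238 - 221 \right)} = \left(176 + 34\right) + 1 = 210 + 1 = 211$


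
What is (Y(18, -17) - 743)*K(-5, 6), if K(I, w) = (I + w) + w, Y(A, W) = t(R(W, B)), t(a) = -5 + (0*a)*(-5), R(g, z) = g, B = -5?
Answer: -5236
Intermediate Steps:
t(a) = -5 (t(a) = -5 + 0*(-5) = -5 + 0 = -5)
Y(A, W) = -5
K(I, w) = I + 2*w
(Y(18, -17) - 743)*K(-5, 6) = (-5 - 743)*(-5 + 2*6) = -748*(-5 + 12) = -748*7 = -5236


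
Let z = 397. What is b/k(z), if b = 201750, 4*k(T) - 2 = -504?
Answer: -403500/251 ≈ -1607.6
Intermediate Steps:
k(T) = -251/2 (k(T) = 1/2 + (1/4)*(-504) = 1/2 - 126 = -251/2)
b/k(z) = 201750/(-251/2) = 201750*(-2/251) = -403500/251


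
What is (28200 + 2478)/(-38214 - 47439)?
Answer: -10226/28551 ≈ -0.35817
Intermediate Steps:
(28200 + 2478)/(-38214 - 47439) = 30678/(-85653) = 30678*(-1/85653) = -10226/28551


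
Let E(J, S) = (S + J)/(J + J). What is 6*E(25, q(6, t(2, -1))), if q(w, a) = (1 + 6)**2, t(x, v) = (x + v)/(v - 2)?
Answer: 222/25 ≈ 8.8800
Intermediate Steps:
t(x, v) = (v + x)/(-2 + v)
q(w, a) = 49 (q(w, a) = 7**2 = 49)
E(J, S) = (J + S)/(2*J) (E(J, S) = (J + S)/((2*J)) = (J + S)*(1/(2*J)) = (J + S)/(2*J))
6*E(25, q(6, t(2, -1))) = 6*((1/2)*(25 + 49)/25) = 6*((1/2)*(1/25)*74) = 6*(37/25) = 222/25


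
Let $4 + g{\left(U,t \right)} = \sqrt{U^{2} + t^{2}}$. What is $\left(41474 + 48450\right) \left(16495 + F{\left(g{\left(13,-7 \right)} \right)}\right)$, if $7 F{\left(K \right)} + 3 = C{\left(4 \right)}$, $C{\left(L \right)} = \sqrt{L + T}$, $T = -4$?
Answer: $\frac{10382804888}{7} \approx 1.4833 \cdot 10^{9}$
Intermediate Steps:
$C{\left(L \right)} = \sqrt{-4 + L}$ ($C{\left(L \right)} = \sqrt{L - 4} = \sqrt{-4 + L}$)
$g{\left(U,t \right)} = -4 + \sqrt{U^{2} + t^{2}}$
$F{\left(K \right)} = - \frac{3}{7}$ ($F{\left(K \right)} = - \frac{3}{7} + \frac{\sqrt{-4 + 4}}{7} = - \frac{3}{7} + \frac{\sqrt{0}}{7} = - \frac{3}{7} + \frac{1}{7} \cdot 0 = - \frac{3}{7} + 0 = - \frac{3}{7}$)
$\left(41474 + 48450\right) \left(16495 + F{\left(g{\left(13,-7 \right)} \right)}\right) = \left(41474 + 48450\right) \left(16495 - \frac{3}{7}\right) = 89924 \cdot \frac{115462}{7} = \frac{10382804888}{7}$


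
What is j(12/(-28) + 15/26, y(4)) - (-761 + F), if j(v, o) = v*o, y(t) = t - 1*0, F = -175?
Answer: 85230/91 ≈ 936.59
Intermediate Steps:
y(t) = t (y(t) = t + 0 = t)
j(v, o) = o*v
j(12/(-28) + 15/26, y(4)) - (-761 + F) = 4*(12/(-28) + 15/26) - (-761 - 175) = 4*(12*(-1/28) + 15*(1/26)) - 1*(-936) = 4*(-3/7 + 15/26) + 936 = 4*(27/182) + 936 = 54/91 + 936 = 85230/91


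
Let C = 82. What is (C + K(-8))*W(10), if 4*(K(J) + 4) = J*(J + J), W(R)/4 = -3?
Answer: -1320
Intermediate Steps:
W(R) = -12 (W(R) = 4*(-3) = -12)
K(J) = -4 + J²/2 (K(J) = -4 + (J*(J + J))/4 = -4 + (J*(2*J))/4 = -4 + (2*J²)/4 = -4 + J²/2)
(C + K(-8))*W(10) = (82 + (-4 + (½)*(-8)²))*(-12) = (82 + (-4 + (½)*64))*(-12) = (82 + (-4 + 32))*(-12) = (82 + 28)*(-12) = 110*(-12) = -1320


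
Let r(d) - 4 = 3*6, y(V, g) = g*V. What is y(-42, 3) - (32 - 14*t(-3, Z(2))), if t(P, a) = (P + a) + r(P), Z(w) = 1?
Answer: 122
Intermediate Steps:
y(V, g) = V*g
r(d) = 22 (r(d) = 4 + 3*6 = 4 + 18 = 22)
t(P, a) = 22 + P + a (t(P, a) = (P + a) + 22 = 22 + P + a)
y(-42, 3) - (32 - 14*t(-3, Z(2))) = -42*3 - (32 - 14*(22 - 3 + 1)) = -126 - (32 - 14*20) = -126 - (32 - 280) = -126 - 1*(-248) = -126 + 248 = 122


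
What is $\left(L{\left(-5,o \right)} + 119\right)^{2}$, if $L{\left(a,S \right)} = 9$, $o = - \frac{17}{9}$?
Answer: $16384$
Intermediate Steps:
$o = - \frac{17}{9}$ ($o = \left(-17\right) \frac{1}{9} = - \frac{17}{9} \approx -1.8889$)
$\left(L{\left(-5,o \right)} + 119\right)^{2} = \left(9 + 119\right)^{2} = 128^{2} = 16384$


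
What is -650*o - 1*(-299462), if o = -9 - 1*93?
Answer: 365762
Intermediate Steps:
o = -102 (o = -9 - 93 = -102)
-650*o - 1*(-299462) = -650*(-102) - 1*(-299462) = 66300 + 299462 = 365762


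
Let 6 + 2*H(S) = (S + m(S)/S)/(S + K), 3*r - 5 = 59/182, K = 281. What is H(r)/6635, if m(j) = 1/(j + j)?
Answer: -10726346453/23750168213650 ≈ -0.00045163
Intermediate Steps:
m(j) = 1/(2*j)
r = 323/182 (r = 5/3 + (59/182)/3 = 5/3 + (59*(1/182))/3 = 5/3 + (⅓)*(59/182) = 5/3 + 59/546 = 323/182 ≈ 1.7747)
H(S) = -3 + (S + 1/(2*S²))/(2*(281 + S)) (H(S) = -3 + ((S + (1/(2*S))/S)/(S + 281))/2 = -3 + ((S + 1/(2*S²))/(281 + S))/2 = -3 + (S + 1/(2*S²))/(2*(281 + S)))
H(r)/6635 = ((1 - 2*(323/182)²*(1686 + 5*(323/182)))/(4*(323/182)²*(281 + 323/182)))/6635 = ((¼)*(33124/104329)*(1 - 2*104329/33124*(1686 + 1615/182))/(51465/182))*(1/6635) = ((¼)*(33124/104329)*(182/51465)*(1 - 2*104329/33124*308467/182))*(1/6635) = ((¼)*(33124/104329)*(182/51465)*(1 - 32182053643/3014284))*(1/6635) = ((¼)*(33124/104329)*(182/51465)*(-32179039359/3014284))*(1/6635) = -10726346453/3579527990*1/6635 = -10726346453/23750168213650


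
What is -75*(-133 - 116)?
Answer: 18675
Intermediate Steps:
-75*(-133 - 116) = -75*(-249) = 18675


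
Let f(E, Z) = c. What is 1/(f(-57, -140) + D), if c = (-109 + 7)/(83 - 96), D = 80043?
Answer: 13/1040661 ≈ 1.2492e-5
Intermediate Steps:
c = 102/13 (c = -102/(-13) = -102*(-1/13) = 102/13 ≈ 7.8462)
f(E, Z) = 102/13
1/(f(-57, -140) + D) = 1/(102/13 + 80043) = 1/(1040661/13) = 13/1040661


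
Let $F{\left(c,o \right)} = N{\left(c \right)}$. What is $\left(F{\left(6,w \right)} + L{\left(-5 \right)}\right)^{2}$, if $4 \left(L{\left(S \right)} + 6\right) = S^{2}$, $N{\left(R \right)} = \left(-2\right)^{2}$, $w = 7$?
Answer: $\frac{289}{16} \approx 18.063$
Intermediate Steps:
$N{\left(R \right)} = 4$
$F{\left(c,o \right)} = 4$
$L{\left(S \right)} = -6 + \frac{S^{2}}{4}$
$\left(F{\left(6,w \right)} + L{\left(-5 \right)}\right)^{2} = \left(4 - \left(6 - \frac{\left(-5\right)^{2}}{4}\right)\right)^{2} = \left(4 + \left(-6 + \frac{1}{4} \cdot 25\right)\right)^{2} = \left(4 + \left(-6 + \frac{25}{4}\right)\right)^{2} = \left(4 + \frac{1}{4}\right)^{2} = \left(\frac{17}{4}\right)^{2} = \frac{289}{16}$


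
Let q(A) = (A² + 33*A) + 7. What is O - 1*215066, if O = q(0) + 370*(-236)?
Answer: -302379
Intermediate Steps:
q(A) = 7 + A² + 33*A
O = -87313 (O = (7 + 0² + 33*0) + 370*(-236) = (7 + 0 + 0) - 87320 = 7 - 87320 = -87313)
O - 1*215066 = -87313 - 1*215066 = -87313 - 215066 = -302379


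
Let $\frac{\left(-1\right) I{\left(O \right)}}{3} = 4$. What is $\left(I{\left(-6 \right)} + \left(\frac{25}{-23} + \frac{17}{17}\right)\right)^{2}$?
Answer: $\frac{77284}{529} \approx 146.09$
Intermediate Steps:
$I{\left(O \right)} = -12$ ($I{\left(O \right)} = \left(-3\right) 4 = -12$)
$\left(I{\left(-6 \right)} + \left(\frac{25}{-23} + \frac{17}{17}\right)\right)^{2} = \left(-12 + \left(\frac{25}{-23} + \frac{17}{17}\right)\right)^{2} = \left(-12 + \left(25 \left(- \frac{1}{23}\right) + 17 \cdot \frac{1}{17}\right)\right)^{2} = \left(-12 + \left(- \frac{25}{23} + 1\right)\right)^{2} = \left(-12 - \frac{2}{23}\right)^{2} = \left(- \frac{278}{23}\right)^{2} = \frac{77284}{529}$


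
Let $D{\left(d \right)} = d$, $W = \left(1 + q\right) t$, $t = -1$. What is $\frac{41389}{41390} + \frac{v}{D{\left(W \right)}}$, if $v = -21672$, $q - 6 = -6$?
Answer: $\frac{897045469}{41390} \approx 21673.0$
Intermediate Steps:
$q = 0$ ($q = 6 - 6 = 0$)
$W = -1$ ($W = \left(1 + 0\right) \left(-1\right) = 1 \left(-1\right) = -1$)
$\frac{41389}{41390} + \frac{v}{D{\left(W \right)}} = \frac{41389}{41390} - \frac{21672}{-1} = 41389 \cdot \frac{1}{41390} - -21672 = \frac{41389}{41390} + 21672 = \frac{897045469}{41390}$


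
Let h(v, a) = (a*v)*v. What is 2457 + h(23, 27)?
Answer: 16740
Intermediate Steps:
h(v, a) = a*v**2
2457 + h(23, 27) = 2457 + 27*23**2 = 2457 + 27*529 = 2457 + 14283 = 16740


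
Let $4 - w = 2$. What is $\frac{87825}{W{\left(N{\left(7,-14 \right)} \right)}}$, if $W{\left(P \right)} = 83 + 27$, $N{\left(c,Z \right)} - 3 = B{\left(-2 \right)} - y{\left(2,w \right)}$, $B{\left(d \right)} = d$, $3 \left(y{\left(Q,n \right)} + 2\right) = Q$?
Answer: $\frac{17565}{22} \approx 798.41$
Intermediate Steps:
$w = 2$ ($w = 4 - 2 = 2$)
$y{\left(Q,n \right)} = -2 + \frac{Q}{3}$
$N{\left(c,Z \right)} = \frac{7}{3}$ ($N{\left(c,Z \right)} = 3 - \frac{2}{3} = \frac{7}{3}$)
$W{\left(P \right)} = 110$
$\frac{87825}{W{\left(N{\left(7,-14 \right)} \right)}} = \frac{87825}{110} = 87825 \cdot \frac{1}{110} = \frac{17565}{22}$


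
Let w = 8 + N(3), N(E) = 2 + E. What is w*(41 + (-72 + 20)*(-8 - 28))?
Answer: 24869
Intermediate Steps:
w = 13 (w = 8 + (2 + 3) = 8 + 5 = 13)
w*(41 + (-72 + 20)*(-8 - 28)) = 13*(41 + (-72 + 20)*(-8 - 28)) = 13*(41 - 52*(-36)) = 13*(41 + 1872) = 13*1913 = 24869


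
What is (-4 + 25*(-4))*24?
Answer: -2496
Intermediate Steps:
(-4 + 25*(-4))*24 = (-4 - 100)*24 = -104*24 = -2496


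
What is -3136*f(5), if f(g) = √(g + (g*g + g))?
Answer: -3136*√35 ≈ -18553.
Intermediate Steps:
f(g) = √(g² + 2*g) (f(g) = √(g + (g² + g)) = √(g + (g + g²)) = √(g² + 2*g))
-3136*f(5) = -3136*√5*√(2 + 5) = -3136*√35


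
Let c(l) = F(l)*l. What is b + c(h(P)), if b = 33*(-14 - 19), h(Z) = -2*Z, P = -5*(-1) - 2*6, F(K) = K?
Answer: -893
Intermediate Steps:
P = -7 (P = 5 - 12 = -7)
c(l) = l² (c(l) = l*l = l²)
b = -1089 (b = 33*(-33) = -1089)
b + c(h(P)) = -1089 + (-2*(-7))² = -1089 + 14² = -1089 + 196 = -893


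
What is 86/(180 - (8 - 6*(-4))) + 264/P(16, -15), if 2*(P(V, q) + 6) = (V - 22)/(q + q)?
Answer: -192823/4366 ≈ -44.165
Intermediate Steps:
P(V, q) = -6 + (-22 + V)/(4*q) (P(V, q) = -6 + ((V - 22)/(q + q))/2 = -6 + ((-22 + V)/((2*q)))/2 = -6 + ((-22 + V)*(1/(2*q)))/2 = -6 + ((-22 + V)/(2*q))/2 = -6 + (-22 + V)/(4*q))
86/(180 - (8 - 6*(-4))) + 264/P(16, -15) = 86/(180 - (8 - 6*(-4))) + 264/(((¼)*(-22 + 16 - 24*(-15))/(-15))) = 86/(180 - (8 + 24)) + 264/(((¼)*(-1/15)*(-22 + 16 + 360))) = 86/(180 - 1*32) + 264/(((¼)*(-1/15)*354)) = 86/(180 - 32) + 264/(-59/10) = 86/148 + 264*(-10/59) = 86*(1/148) - 2640/59 = 43/74 - 2640/59 = -192823/4366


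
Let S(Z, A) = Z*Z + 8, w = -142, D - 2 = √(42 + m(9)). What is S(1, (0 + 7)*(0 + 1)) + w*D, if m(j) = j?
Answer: -275 - 142*√51 ≈ -1289.1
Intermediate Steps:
D = 2 + √51 (D = 2 + √(42 + 9) = 2 + √51 ≈ 9.1414)
S(Z, A) = 8 + Z² (S(Z, A) = Z² + 8 = 8 + Z²)
S(1, (0 + 7)*(0 + 1)) + w*D = (8 + 1²) - 142*(2 + √51) = (8 + 1) + (-284 - 142*√51) = 9 + (-284 - 142*√51) = -275 - 142*√51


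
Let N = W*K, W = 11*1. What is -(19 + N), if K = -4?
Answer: 25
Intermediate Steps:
W = 11
N = -44 (N = 11*(-4) = -44)
-(19 + N) = -(19 - 44) = -1*(-25) = 25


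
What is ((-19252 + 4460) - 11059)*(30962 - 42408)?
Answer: 295890546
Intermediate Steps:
((-19252 + 4460) - 11059)*(30962 - 42408) = (-14792 - 11059)*(-11446) = -25851*(-11446) = 295890546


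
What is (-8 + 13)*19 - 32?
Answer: 63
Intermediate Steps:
(-8 + 13)*19 - 32 = 5*19 - 32 = 95 - 32 = 63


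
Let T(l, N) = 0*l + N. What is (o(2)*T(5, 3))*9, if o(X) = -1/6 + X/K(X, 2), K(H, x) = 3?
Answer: 27/2 ≈ 13.500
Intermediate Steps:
T(l, N) = N (T(l, N) = 0 + N = N)
o(X) = -⅙ + X/3 (o(X) = -1/6 + X/3 = -1*⅙ + X*(⅓) = -⅙ + X/3)
(o(2)*T(5, 3))*9 = ((-⅙ + (⅓)*2)*3)*9 = ((-⅙ + ⅔)*3)*9 = ((½)*3)*9 = (3/2)*9 = 27/2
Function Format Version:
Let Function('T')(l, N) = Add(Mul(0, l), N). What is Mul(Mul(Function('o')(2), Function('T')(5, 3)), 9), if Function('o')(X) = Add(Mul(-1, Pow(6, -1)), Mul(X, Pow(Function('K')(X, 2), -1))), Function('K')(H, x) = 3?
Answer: Rational(27, 2) ≈ 13.500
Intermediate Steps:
Function('T')(l, N) = N (Function('T')(l, N) = Add(0, N) = N)
Function('o')(X) = Add(Rational(-1, 6), Mul(Rational(1, 3), X)) (Function('o')(X) = Add(Mul(-1, Pow(6, -1)), Mul(X, Pow(3, -1))) = Add(Mul(-1, Rational(1, 6)), Mul(X, Rational(1, 3))) = Add(Rational(-1, 6), Mul(Rational(1, 3), X)))
Mul(Mul(Function('o')(2), Function('T')(5, 3)), 9) = Mul(Mul(Add(Rational(-1, 6), Mul(Rational(1, 3), 2)), 3), 9) = Mul(Mul(Add(Rational(-1, 6), Rational(2, 3)), 3), 9) = Mul(Mul(Rational(1, 2), 3), 9) = Mul(Rational(3, 2), 9) = Rational(27, 2)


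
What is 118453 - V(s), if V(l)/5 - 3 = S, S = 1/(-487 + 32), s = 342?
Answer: 10777859/91 ≈ 1.1844e+5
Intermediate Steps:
S = -1/455 (S = 1/(-455) = -1/455 ≈ -0.0021978)
V(l) = 1364/91 (V(l) = 15 + 5*(-1/455) = 15 - 1/91 = 1364/91)
118453 - V(s) = 118453 - 1*1364/91 = 118453 - 1364/91 = 10777859/91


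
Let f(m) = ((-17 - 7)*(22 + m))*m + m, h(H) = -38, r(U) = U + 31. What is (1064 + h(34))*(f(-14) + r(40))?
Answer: 2816370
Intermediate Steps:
r(U) = 31 + U
f(m) = m + m*(-528 - 24*m) (f(m) = (-24*(22 + m))*m + m = (-528 - 24*m)*m + m = m*(-528 - 24*m) + m = m + m*(-528 - 24*m))
(1064 + h(34))*(f(-14) + r(40)) = (1064 - 38)*(-1*(-14)*(527 + 24*(-14)) + (31 + 40)) = 1026*(-1*(-14)*(527 - 336) + 71) = 1026*(-1*(-14)*191 + 71) = 1026*(2674 + 71) = 1026*2745 = 2816370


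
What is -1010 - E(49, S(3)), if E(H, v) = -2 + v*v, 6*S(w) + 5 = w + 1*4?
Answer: -9073/9 ≈ -1008.1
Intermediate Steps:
S(w) = -⅙ + w/6 (S(w) = -⅚ + (w + 1*4)/6 = -⅚ + (w + 4)/6 = -⅚ + (4 + w)/6 = -⅚ + (⅔ + w/6) = -⅙ + w/6)
E(H, v) = -2 + v²
-1010 - E(49, S(3)) = -1010 - (-2 + (-⅙ + (⅙)*3)²) = -1010 - (-2 + (-⅙ + ½)²) = -1010 - (-2 + (⅓)²) = -1010 - (-2 + ⅑) = -1010 - 1*(-17/9) = -1010 + 17/9 = -9073/9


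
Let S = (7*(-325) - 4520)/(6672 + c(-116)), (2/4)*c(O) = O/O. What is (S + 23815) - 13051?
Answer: 71832141/6674 ≈ 10763.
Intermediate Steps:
c(O) = 2 (c(O) = 2*(O/O) = 2*1 = 2)
S = -6795/6674 (S = (7*(-325) - 4520)/(6672 + 2) = (-2275 - 4520)/6674 = -6795*1/6674 = -6795/6674 ≈ -1.0181)
(S + 23815) - 13051 = (-6795/6674 + 23815) - 13051 = 158934515/6674 - 13051 = 71832141/6674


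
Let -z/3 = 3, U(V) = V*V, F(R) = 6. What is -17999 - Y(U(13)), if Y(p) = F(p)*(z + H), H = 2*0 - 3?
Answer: -17927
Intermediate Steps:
U(V) = V**2
H = -3 (H = 0 - 3 = -3)
z = -9 (z = -3*3 = -9)
Y(p) = -72 (Y(p) = 6*(-9 - 3) = 6*(-12) = -72)
-17999 - Y(U(13)) = -17999 - 1*(-72) = -17999 + 72 = -17927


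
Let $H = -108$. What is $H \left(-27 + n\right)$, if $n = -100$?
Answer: $13716$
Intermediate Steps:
$H \left(-27 + n\right) = - 108 \left(-27 - 100\right) = \left(-108\right) \left(-127\right) = 13716$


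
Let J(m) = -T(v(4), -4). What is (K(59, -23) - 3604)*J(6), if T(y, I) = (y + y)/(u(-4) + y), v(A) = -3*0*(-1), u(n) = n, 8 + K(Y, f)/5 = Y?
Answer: 0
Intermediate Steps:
K(Y, f) = -40 + 5*Y
v(A) = 0 (v(A) = 0*(-1) = 0)
T(y, I) = 2*y/(-4 + y) (T(y, I) = (y + y)/(-4 + y) = (2*y)/(-4 + y) = 2*y/(-4 + y))
J(m) = 0 (J(m) = -2*0/(-4 + 0) = -2*0/(-4) = -2*0*(-1)/4 = -1*0 = 0)
(K(59, -23) - 3604)*J(6) = ((-40 + 5*59) - 3604)*0 = ((-40 + 295) - 3604)*0 = (255 - 3604)*0 = -3349*0 = 0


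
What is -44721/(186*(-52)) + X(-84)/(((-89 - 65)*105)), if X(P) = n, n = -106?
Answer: 120693967/26066040 ≈ 4.6303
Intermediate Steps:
X(P) = -106
-44721/(186*(-52)) + X(-84)/(((-89 - 65)*105)) = -44721/(186*(-52)) - 106*1/(105*(-89 - 65)) = -44721/(-9672) - 106/((-154*105)) = -44721*(-1/9672) - 106/(-16170) = 14907/3224 - 106*(-1/16170) = 14907/3224 + 53/8085 = 120693967/26066040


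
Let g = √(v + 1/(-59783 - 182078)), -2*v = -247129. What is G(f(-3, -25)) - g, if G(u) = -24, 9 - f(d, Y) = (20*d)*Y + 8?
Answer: -24 - √28912483359383374/483722 ≈ -375.52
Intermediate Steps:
f(d, Y) = 1 - 20*Y*d (f(d, Y) = 9 - ((20*d)*Y + 8) = 9 - (20*Y*d + 8) = 9 - (8 + 20*Y*d) = 9 + (-8 - 20*Y*d) = 1 - 20*Y*d)
v = 247129/2 (v = -½*(-247129) = 247129/2 ≈ 1.2356e+5)
g = √28912483359383374/483722 (g = √(247129/2 + 1/(-59783 - 182078)) = √(247129/2 + 1/(-241861)) = √(247129/2 - 1/241861) = √(59770867067/483722) = √28912483359383374/483722 ≈ 351.52)
G(f(-3, -25)) - g = -24 - √28912483359383374/483722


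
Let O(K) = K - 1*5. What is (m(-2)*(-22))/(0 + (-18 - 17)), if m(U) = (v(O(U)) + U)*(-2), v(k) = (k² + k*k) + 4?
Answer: -880/7 ≈ -125.71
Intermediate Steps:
O(K) = -5 + K (O(K) = K - 5 = -5 + K)
v(k) = 4 + 2*k² (v(k) = (k² + k²) + 4 = 2*k² + 4 = 4 + 2*k²)
m(U) = -8 - 4*(-5 + U)² - 2*U (m(U) = ((4 + 2*(-5 + U)²) + U)*(-2) = (4 + U + 2*(-5 + U)²)*(-2) = -8 - 4*(-5 + U)² - 2*U)
(m(-2)*(-22))/(0 + (-18 - 17)) = ((-108 - 4*(-2)² + 38*(-2))*(-22))/(0 + (-18 - 17)) = ((-108 - 4*4 - 76)*(-22))/(0 - 35) = ((-108 - 16 - 76)*(-22))/(-35) = -200*(-22)*(-1/35) = 4400*(-1/35) = -880/7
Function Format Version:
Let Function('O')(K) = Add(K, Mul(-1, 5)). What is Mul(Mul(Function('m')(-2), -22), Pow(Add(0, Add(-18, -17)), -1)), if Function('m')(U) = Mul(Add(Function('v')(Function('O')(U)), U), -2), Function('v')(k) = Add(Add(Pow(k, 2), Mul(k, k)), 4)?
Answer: Rational(-880, 7) ≈ -125.71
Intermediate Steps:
Function('O')(K) = Add(-5, K) (Function('O')(K) = Add(K, -5) = Add(-5, K))
Function('v')(k) = Add(4, Mul(2, Pow(k, 2))) (Function('v')(k) = Add(Add(Pow(k, 2), Pow(k, 2)), 4) = Add(Mul(2, Pow(k, 2)), 4) = Add(4, Mul(2, Pow(k, 2))))
Function('m')(U) = Add(-8, Mul(-4, Pow(Add(-5, U), 2)), Mul(-2, U)) (Function('m')(U) = Mul(Add(Add(4, Mul(2, Pow(Add(-5, U), 2))), U), -2) = Mul(Add(4, U, Mul(2, Pow(Add(-5, U), 2))), -2) = Add(-8, Mul(-4, Pow(Add(-5, U), 2)), Mul(-2, U)))
Mul(Mul(Function('m')(-2), -22), Pow(Add(0, Add(-18, -17)), -1)) = Mul(Mul(Add(-108, Mul(-4, Pow(-2, 2)), Mul(38, -2)), -22), Pow(Add(0, Add(-18, -17)), -1)) = Mul(Mul(Add(-108, Mul(-4, 4), -76), -22), Pow(Add(0, -35), -1)) = Mul(Mul(Add(-108, -16, -76), -22), Pow(-35, -1)) = Mul(Mul(-200, -22), Rational(-1, 35)) = Mul(4400, Rational(-1, 35)) = Rational(-880, 7)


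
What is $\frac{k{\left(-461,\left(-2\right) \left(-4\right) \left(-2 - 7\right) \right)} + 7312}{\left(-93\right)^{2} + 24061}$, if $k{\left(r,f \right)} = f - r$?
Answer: $\frac{7701}{32710} \approx 0.23543$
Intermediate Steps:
$\frac{k{\left(-461,\left(-2\right) \left(-4\right) \left(-2 - 7\right) \right)} + 7312}{\left(-93\right)^{2} + 24061} = \frac{\left(\left(-2\right) \left(-4\right) \left(-2 - 7\right) - -461\right) + 7312}{\left(-93\right)^{2} + 24061} = \frac{\left(8 \left(-9\right) + 461\right) + 7312}{8649 + 24061} = \frac{\left(-72 + 461\right) + 7312}{32710} = \left(389 + 7312\right) \frac{1}{32710} = 7701 \cdot \frac{1}{32710} = \frac{7701}{32710}$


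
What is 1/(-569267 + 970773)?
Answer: 1/401506 ≈ 2.4906e-6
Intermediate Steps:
1/(-569267 + 970773) = 1/401506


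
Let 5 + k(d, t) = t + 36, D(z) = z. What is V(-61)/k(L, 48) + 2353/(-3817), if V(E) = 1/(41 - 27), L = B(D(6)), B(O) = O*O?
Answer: -2598601/4221602 ≈ -0.61555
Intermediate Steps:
B(O) = O**2
L = 36 (L = 6**2 = 36)
k(d, t) = 31 + t (k(d, t) = -5 + (t + 36) = -5 + (36 + t) = 31 + t)
V(E) = 1/14
V(-61)/k(L, 48) + 2353/(-3817) = 1/(14*(31 + 48)) + 2353/(-3817) = (1/14)/79 + 2353*(-1/3817) = (1/14)*(1/79) - 2353/3817 = 1/1106 - 2353/3817 = -2598601/4221602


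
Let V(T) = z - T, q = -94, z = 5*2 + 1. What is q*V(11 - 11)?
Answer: -1034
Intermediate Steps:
z = 11 (z = 10 + 1 = 11)
V(T) = 11 - T
q*V(11 - 11) = -94*(11 - (11 - 11)) = -94*(11 - 1*0) = -94*(11 + 0) = -94*11 = -1034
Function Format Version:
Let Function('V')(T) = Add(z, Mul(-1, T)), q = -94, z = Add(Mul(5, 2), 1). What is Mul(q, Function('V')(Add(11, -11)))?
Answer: -1034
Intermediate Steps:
z = 11 (z = Add(10, 1) = 11)
Function('V')(T) = Add(11, Mul(-1, T))
Mul(q, Function('V')(Add(11, -11))) = Mul(-94, Add(11, Mul(-1, Add(11, -11)))) = Mul(-94, Add(11, Mul(-1, 0))) = Mul(-94, Add(11, 0)) = Mul(-94, 11) = -1034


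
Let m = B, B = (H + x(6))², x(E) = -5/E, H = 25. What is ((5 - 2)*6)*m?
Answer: 21025/2 ≈ 10513.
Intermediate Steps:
B = 21025/36 (B = (25 - 5/6)² = (25 - 5*⅙)² = (25 - ⅚)² = (145/6)² = 21025/36 ≈ 584.03)
m = 21025/36 ≈ 584.03
((5 - 2)*6)*m = ((5 - 2)*6)*(21025/36) = (3*6)*(21025/36) = 18*(21025/36) = 21025/2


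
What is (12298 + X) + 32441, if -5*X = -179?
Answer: 223874/5 ≈ 44775.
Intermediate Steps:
X = 179/5 (X = -⅕*(-179) = 179/5 ≈ 35.800)
(12298 + X) + 32441 = (12298 + 179/5) + 32441 = 61669/5 + 32441 = 223874/5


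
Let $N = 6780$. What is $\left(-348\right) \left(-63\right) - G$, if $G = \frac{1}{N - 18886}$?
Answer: $\frac{265411945}{12106} \approx 21924.0$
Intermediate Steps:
$G = - \frac{1}{12106}$ ($G = \frac{1}{6780 - 18886} = \frac{1}{-12106} = - \frac{1}{12106} \approx -8.2604 \cdot 10^{-5}$)
$\left(-348\right) \left(-63\right) - G = \left(-348\right) \left(-63\right) - - \frac{1}{12106} = 21924 + \frac{1}{12106} = \frac{265411945}{12106}$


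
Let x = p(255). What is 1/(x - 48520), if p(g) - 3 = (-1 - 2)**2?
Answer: -1/48508 ≈ -2.0615e-5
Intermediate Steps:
p(g) = 12 (p(g) = 3 + (-1 - 2)**2 = 3 + (-3)**2 = 3 + 9 = 12)
x = 12
1/(x - 48520) = 1/(12 - 48520) = 1/(-48508) = -1/48508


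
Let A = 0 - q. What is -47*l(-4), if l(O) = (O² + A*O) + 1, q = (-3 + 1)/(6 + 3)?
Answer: -6815/9 ≈ -757.22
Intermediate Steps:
q = -2/9 ≈ -0.22222
A = 2/9 (A = 0 - 1*(-2/9) = 0 + 2/9 = 2/9 ≈ 0.22222)
l(O) = 1 + O² + 2*O/9 (l(O) = (O² + 2*O/9) + 1 = 1 + O² + 2*O/9)
-47*l(-4) = -47*(1 + (-4)² + (2/9)*(-4)) = -47*(1 + 16 - 8/9) = -47*145/9 = -6815/9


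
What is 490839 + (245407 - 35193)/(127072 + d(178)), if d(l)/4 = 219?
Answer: 31401039293/63974 ≈ 4.9084e+5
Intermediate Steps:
d(l) = 876 (d(l) = 4*219 = 876)
490839 + (245407 - 35193)/(127072 + d(178)) = 490839 + (245407 - 35193)/(127072 + 876) = 490839 + 210214/127948 = 490839 + 210214*(1/127948) = 490839 + 105107/63974 = 31401039293/63974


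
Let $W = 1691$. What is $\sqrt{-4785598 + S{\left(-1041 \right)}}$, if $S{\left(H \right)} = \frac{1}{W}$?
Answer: $\frac{i \sqrt{13684326552947}}{1691} \approx 2187.6 i$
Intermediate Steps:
$S{\left(H \right)} = \frac{1}{1691}$
$\sqrt{-4785598 + S{\left(-1041 \right)}} = \sqrt{-4785598 + \frac{1}{1691}} = \sqrt{- \frac{8092446217}{1691}} = \frac{i \sqrt{13684326552947}}{1691}$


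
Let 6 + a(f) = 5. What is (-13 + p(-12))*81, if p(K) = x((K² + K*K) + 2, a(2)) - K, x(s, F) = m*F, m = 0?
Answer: -81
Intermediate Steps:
a(f) = -1 (a(f) = -6 + 5 = -1)
x(s, F) = 0 (x(s, F) = 0*F = 0)
p(K) = -K (p(K) = 0 - K = -K)
(-13 + p(-12))*81 = (-13 - 1*(-12))*81 = (-13 + 12)*81 = -1*81 = -81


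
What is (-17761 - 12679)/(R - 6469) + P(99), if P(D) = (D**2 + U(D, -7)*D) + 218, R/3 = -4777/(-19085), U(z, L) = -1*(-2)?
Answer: 630917092639/61723267 ≈ 10222.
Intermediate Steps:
U(z, L) = 2
R = 14331/19085 (R = 3*(-4777/(-19085)) = 3*(-4777*(-1/19085)) = 3*(4777/19085) = 14331/19085 ≈ 0.75090)
P(D) = 218 + D**2 + 2*D (P(D) = (D**2 + 2*D) + 218 = 218 + D**2 + 2*D)
(-17761 - 12679)/(R - 6469) + P(99) = (-17761 - 12679)/(14331/19085 - 6469) + (218 + 99**2 + 2*99) = -30440/(-123446534/19085) + (218 + 9801 + 198) = -30440*(-19085/123446534) + 10217 = 290473700/61723267 + 10217 = 630917092639/61723267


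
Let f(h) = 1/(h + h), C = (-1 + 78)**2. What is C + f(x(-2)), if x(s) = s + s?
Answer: 47431/8 ≈ 5928.9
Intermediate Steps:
x(s) = 2*s
C = 5929 (C = 77**2 = 5929)
f(h) = 1/(2*h)
C + f(x(-2)) = 5929 + 1/(2*((2*(-2)))) = 5929 + (1/2)/(-4) = 5929 + (1/2)*(-1/4) = 5929 - 1/8 = 47431/8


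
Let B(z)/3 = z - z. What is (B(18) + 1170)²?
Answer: 1368900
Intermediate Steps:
B(z) = 0 (B(z) = 3*(z - z) = 3*0 = 0)
(B(18) + 1170)² = (0 + 1170)² = 1170² = 1368900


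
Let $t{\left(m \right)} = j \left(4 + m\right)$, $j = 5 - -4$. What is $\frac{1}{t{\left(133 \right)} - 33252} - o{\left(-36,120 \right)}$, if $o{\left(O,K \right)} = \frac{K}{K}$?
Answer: $- \frac{32020}{32019} \approx -1.0$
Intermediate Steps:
$j = 9$ ($j = 5 + 4 = 9$)
$t{\left(m \right)} = 36 + 9 m$ ($t{\left(m \right)} = 9 \left(4 + m\right) = 36 + 9 m$)
$o{\left(O,K \right)} = 1$
$\frac{1}{t{\left(133 \right)} - 33252} - o{\left(-36,120 \right)} = \frac{1}{\left(36 + 9 \cdot 133\right) - 33252} - 1 = \frac{1}{\left(36 + 1197\right) - 33252} - 1 = \frac{1}{1233 - 33252} - 1 = \frac{1}{-32019} - 1 = - \frac{1}{32019} - 1 = - \frac{32020}{32019}$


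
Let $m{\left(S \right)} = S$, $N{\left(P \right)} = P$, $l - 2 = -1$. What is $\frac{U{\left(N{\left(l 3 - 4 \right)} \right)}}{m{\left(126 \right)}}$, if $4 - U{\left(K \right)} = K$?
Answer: $\frac{5}{126} \approx 0.039683$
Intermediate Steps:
$l = 1$ ($l = 2 - 1 = 1$)
$U{\left(K \right)} = 4 - K$
$\frac{U{\left(N{\left(l 3 - 4 \right)} \right)}}{m{\left(126 \right)}} = \frac{4 - \left(1 \cdot 3 - 4\right)}{126} = \left(4 - \left(3 - 4\right)\right) \frac{1}{126} = \left(4 - -1\right) \frac{1}{126} = \left(4 + 1\right) \frac{1}{126} = 5 \cdot \frac{1}{126} = \frac{5}{126}$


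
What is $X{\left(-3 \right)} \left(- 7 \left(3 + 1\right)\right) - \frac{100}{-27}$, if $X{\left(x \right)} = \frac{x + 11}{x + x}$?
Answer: $\frac{1108}{27} \approx 41.037$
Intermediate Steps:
$X{\left(x \right)} = \frac{11 + x}{2 x}$
$X{\left(-3 \right)} \left(- 7 \left(3 + 1\right)\right) - \frac{100}{-27} = \frac{11 - 3}{2 \left(-3\right)} \left(- 7 \left(3 + 1\right)\right) - \frac{100}{-27} = \frac{1}{2} \left(- \frac{1}{3}\right) 8 \left(\left(-7\right) 4\right) - - \frac{100}{27} = \left(- \frac{4}{3}\right) \left(-28\right) + \frac{100}{27} = \frac{112}{3} + \frac{100}{27} = \frac{1108}{27}$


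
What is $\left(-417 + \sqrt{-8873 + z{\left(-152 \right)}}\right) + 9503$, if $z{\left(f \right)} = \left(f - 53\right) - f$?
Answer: $9086 + i \sqrt{8926} \approx 9086.0 + 94.478 i$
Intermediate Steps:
$z{\left(f \right)} = -53$ ($z{\left(f \right)} = \left(f - 53\right) - f = \left(-53 + f\right) - f = -53$)
$\left(-417 + \sqrt{-8873 + z{\left(-152 \right)}}\right) + 9503 = \left(-417 + \sqrt{-8873 - 53}\right) + 9503 = \left(-417 + \sqrt{-8926}\right) + 9503 = \left(-417 + i \sqrt{8926}\right) + 9503 = 9086 + i \sqrt{8926}$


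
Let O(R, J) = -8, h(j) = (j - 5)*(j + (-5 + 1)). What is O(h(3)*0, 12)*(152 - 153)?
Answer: 8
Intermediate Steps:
h(j) = (-5 + j)*(-4 + j) (h(j) = (-5 + j)*(j - 4) = (-5 + j)*(-4 + j))
O(h(3)*0, 12)*(152 - 153) = -8*(152 - 153) = -8*(-1) = 8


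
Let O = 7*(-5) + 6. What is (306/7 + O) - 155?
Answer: -982/7 ≈ -140.29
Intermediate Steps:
O = -29 (O = -35 + 6 = -29)
(306/7 + O) - 155 = (306/7 - 29) - 155 = 103/7 - 155 = -982/7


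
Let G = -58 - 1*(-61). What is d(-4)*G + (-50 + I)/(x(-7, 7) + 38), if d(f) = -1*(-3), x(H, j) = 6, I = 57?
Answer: 403/44 ≈ 9.1591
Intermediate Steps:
d(f) = 3
G = 3 (G = -58 + 61 = 3)
d(-4)*G + (-50 + I)/(x(-7, 7) + 38) = 3*3 + (-50 + 57)/(6 + 38) = 9 + 7/44 = 403/44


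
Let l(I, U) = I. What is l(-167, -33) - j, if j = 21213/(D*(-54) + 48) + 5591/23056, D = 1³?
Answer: 77658545/23056 ≈ 3368.3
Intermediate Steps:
D = 1
j = -81508897/23056 (j = 21213/(1*(-54) + 48) + 5591/23056 = 21213/(-54 + 48) + 5591*(1/23056) = 21213/(-6) + 5591/23056 = 21213*(-⅙) + 5591/23056 = -7071/2 + 5591/23056 = -81508897/23056 ≈ -3535.3)
l(-167, -33) - j = -167 - 1*(-81508897/23056) = -167 + 81508897/23056 = 77658545/23056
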